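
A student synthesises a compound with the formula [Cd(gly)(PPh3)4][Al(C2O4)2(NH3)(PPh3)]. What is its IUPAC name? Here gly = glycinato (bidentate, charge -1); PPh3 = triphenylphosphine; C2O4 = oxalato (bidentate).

(glycinato)tetrakis(triphenylphosphine)cadmium(II) amminedioxalato(triphenylphosphine)aluminate(III)

Both ions are complex: the cation is named first with the plain metal name, the anion second with the -ate form; each ion's ligands are alphabetised independently.
Cadmium is always +2 in its complexes; the cation's ligand charges sum to -1, so the complex cation is 1+.
A 1:1 salt means the anion carries the equal and opposite charge, 1−.
Anion: ligand charges sum to -4; for the ion to be 1−, Al = +3.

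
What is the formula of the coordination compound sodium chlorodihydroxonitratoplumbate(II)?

Na2[PbCl(NO3)(OH)2]

Ligands: 1 chloro (Cl, -1), 2 hydroxo (OH, -1), 1 nitrato (NO3, -1). Ligand charge sum = -4.
With Pb in oxidation state +2, the complex ion is [Pb...]^2−.
Charge balance with sodium (+1) requires 1 complex ion per 2 sodium.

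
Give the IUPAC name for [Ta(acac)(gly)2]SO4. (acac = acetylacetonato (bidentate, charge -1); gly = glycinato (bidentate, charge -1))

The 1 sulfate counter-ion carries a total charge of -2, so each complex ion is 2+.
Ligand charges: 1×acetylacetonato (-1 each), 2×glycinato (-1 each); total -3. So Ta + (-3) = 2+, giving Ta = +5.
Ligands are named alphabetically: acetylacetonato before glycinato.

(acetylacetonato)bis(glycinato)tantalum(V) sulfate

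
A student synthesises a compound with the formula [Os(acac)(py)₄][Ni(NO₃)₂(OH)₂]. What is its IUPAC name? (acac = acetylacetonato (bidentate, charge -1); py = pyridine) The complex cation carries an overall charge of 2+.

Both ions are complex: the cation is named first with the plain metal name, the anion second with the -ate form; each ion's ligands are alphabetised independently.
The complex cation is given as 2+; its ligand charges sum to -1, so Os = +3.
A 1:1 salt means the anion carries the equal and opposite charge, 2−.
Anion: ligand charges sum to -4; for the ion to be 2−, Ni = +2.

(acetylacetonato)tetrakis(pyridine)osmium(III) dihydroxodinitratonickelate(II)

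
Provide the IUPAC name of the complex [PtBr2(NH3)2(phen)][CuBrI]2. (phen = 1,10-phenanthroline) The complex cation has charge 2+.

diamminedibromo(1,10-phenanthroline)platinum(IV) bromoiodocuprate(I)

Both ions are complex: the cation is named first with the plain metal name, the anion second with the -ate form; each ion's ligands are alphabetised independently.
The complex cation is given as 2+; its ligand charges sum to -2, so Pt = +4.
With 2 anions per cation, each anion must be 2/2 = 1−.
Anion: ligand charges sum to -2; for the ion to be 1−, Cu = +1.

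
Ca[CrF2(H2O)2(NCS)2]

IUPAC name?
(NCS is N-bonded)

The 1 calcium counter-ion carries a total charge of +2, so each complex ion is 2−.
Ligand charges: 2×isothiocyanato (-1 each), 2×fluoro (-1 each), 2×aqua (neutral); total -4. So Cr + (-4) = 2−, giving Cr = +2.
Ligands are named alphabetically: aqua before fluoro before isothiocyanato.
The complex ion is anionic, so chromium takes the -ate form chromate(II).

calcium diaquadifluorodiisothiocyanatochromate(II)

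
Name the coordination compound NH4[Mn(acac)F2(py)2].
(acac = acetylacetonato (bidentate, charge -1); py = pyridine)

The 1 ammonium counter-ion carries a total charge of +1, so each complex ion is 1−.
Ligand charges: 1×acetylacetonato (-1 each), 2×fluoro (-1 each), 2×pyridine (neutral); total -3. So Mn + (-3) = 1−, giving Mn = +2.
Ligands are named alphabetically: acetylacetonato before fluoro before pyridine.
The complex ion is anionic, so manganese takes the -ate form manganate(II).

ammonium (acetylacetonato)difluorobis(pyridine)manganate(II)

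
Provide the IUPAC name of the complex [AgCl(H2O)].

aquachlorosilver(I)

There is no counter-ion, so the complex is neutral overall.
Ligand charges: 1×chloro (-1 each), 1×aqua (neutral); total -1. So Ag + (-1) = 0, giving Ag = +1.
Ligands are named alphabetically: aqua before chloro.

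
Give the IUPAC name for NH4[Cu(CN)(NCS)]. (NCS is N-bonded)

ammonium cyanoisothiocyanatocuprate(I)

The 1 ammonium counter-ion carries a total charge of +1, so each complex ion is 1−.
Ligand charges: 1×isothiocyanato (-1 each), 1×cyano (-1 each); total -2. So Cu + (-2) = 1−, giving Cu = +1.
The complex ion is anionic, so copper takes the -ate form cuprate(I).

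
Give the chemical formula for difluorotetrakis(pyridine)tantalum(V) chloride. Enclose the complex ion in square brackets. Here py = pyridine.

[TaF2(py)4]Cl3

Ligands: 4 pyridine (py, neutral), 2 fluoro (F, -1). Ligand charge sum = -2.
Charge balance with chloride (-1) requires 1 complex ion per 3 chloride.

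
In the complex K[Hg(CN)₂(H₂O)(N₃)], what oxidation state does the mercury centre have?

1 potassium outside the brackets (+1 each) → the complex ion is 1−.
Ligand charges: 1×H2O neutral; 2×CN = -2; 1×N3 = -1; sum -3.
Hg + (-3) = 1− ⇒ Hg is +2.

+2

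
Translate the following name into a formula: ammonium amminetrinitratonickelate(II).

NH4[Ni(NH3)(NO3)3]

Ligands: 1 ammine (NH3, neutral), 3 nitrato (NO3, -1). Ligand charge sum = -3.
With Ni in oxidation state +2, the complex ion is [Ni...]^1−.
Charge balance with ammonium (+1) requires 1 complex ion per 1 ammonium.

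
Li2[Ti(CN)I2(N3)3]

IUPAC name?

lithium triazidocyanodiiodotitanate(IV)

The 2 lithium counter-ions carry a total charge of +2, so each complex ion is 2−.
Ligand charges: 2×iodo (-1 each), 1×cyano (-1 each), 3×azido (-1 each); total -6. So Ti + (-6) = 2−, giving Ti = +4.
Ligands are named alphabetically: azido before cyano before iodo.
The complex ion is anionic, so titanium takes the -ate form titanate(IV).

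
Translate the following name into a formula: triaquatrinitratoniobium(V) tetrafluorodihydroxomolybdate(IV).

[Nb(H2O)3(NO3)3][MoF4(OH)2]

Cation [Nb…]: ligand charges -3, Nb(V) ⇒ ion charge 2+.
Anion [Mo…]: ligand charges -6, Mo(IV) ⇒ ion charge 2−.
One 2+ cation balances one 2− anion.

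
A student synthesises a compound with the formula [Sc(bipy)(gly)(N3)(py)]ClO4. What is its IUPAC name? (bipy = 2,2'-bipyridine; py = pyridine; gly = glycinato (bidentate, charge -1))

The 1 perchlorate counter-ion carries a total charge of -1, so each complex ion is 1+.
Ligand charges: 1×2,2'-bipyridine (neutral), 1×azido (-1 each), 1×pyridine (neutral), 1×glycinato (-1 each); total -2. So Sc + (-2) = 1+, giving Sc = +3.
Ligands are named alphabetically: azido before bipyridine before glycinato before pyridine.

azido(2,2'-bipyridine)(glycinato)(pyridine)scandium(III) perchlorate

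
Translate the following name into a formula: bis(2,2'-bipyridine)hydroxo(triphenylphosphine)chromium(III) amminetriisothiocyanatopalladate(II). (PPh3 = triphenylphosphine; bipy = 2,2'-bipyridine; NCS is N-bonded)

[Cr(bipy)2(OH)(PPh3)][Pd(NCS)3(NH3)]2

Cation [Cr…]: ligand charges -1, Cr(III) ⇒ ion charge 2+.
Anion [Pd…]: ligand charges -3, Pd(II) ⇒ ion charge 1−.
One 2+ cation requires 2 of the 1− anion.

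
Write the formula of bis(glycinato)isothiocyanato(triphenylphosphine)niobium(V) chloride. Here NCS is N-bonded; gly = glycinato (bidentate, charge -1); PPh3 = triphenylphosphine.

Ligands: 1 isothiocyanato (NCS, -1), 2 glycinato (gly, -1), 1 triphenylphosphine (PPh3, neutral). Ligand charge sum = -3.
With Nb in oxidation state +5, the complex ion is [Nb...]^2+.
Charge balance with chloride (-1) requires 1 complex ion per 2 chloride.

[Nb(gly)2(NCS)(PPh3)]Cl2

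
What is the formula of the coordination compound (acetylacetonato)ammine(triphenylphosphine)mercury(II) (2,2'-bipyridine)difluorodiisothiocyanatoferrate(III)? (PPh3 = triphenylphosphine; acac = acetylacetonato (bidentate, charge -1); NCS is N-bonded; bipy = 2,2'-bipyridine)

[Hg(acac)(NH3)(PPh3)][Fe(bipy)F2(NCS)2]

Cation [Hg…]: ligand charges -1, Hg(II) ⇒ ion charge 1+.
Anion [Fe…]: ligand charges -4, Fe(III) ⇒ ion charge 1−.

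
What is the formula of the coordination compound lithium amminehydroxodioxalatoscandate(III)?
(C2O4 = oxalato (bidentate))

Li2[Sc(C2O4)2(NH3)(OH)]

Ligands: 1 ammine (NH3, neutral), 2 oxalato (C2O4, -2), 1 hydroxo (OH, -1). Ligand charge sum = -5.
With Sc in oxidation state +3, the complex ion is [Sc...]^2−.
Charge balance with lithium (+1) requires 1 complex ion per 2 lithium.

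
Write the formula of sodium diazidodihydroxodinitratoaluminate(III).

Na3[Al(N3)2(NO3)2(OH)2]

Ligands: 2 hydroxo (OH, -1), 2 nitrato (NO3, -1), 2 azido (N3, -1). Ligand charge sum = -6.
Charge balance with sodium (+1) requires 1 complex ion per 3 sodium.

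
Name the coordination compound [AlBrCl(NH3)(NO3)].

amminebromochloronitratoaluminium(III)

There is no counter-ion, so the complex is neutral overall.
Ligand charges: 1×ammine (neutral), 1×chloro (-1 each), 1×bromo (-1 each), 1×nitrato (-1 each); total -3. So Al + (-3) = 0, giving Al = +3.
Ligands are named alphabetically: ammine before bromo before chloro before nitrato.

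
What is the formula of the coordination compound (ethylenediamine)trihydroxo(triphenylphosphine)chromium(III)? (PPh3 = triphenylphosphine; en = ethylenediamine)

[Cr(en)(OH)3(PPh3)]

Ligands: 1 triphenylphosphine (PPh3, neutral), 1 ethylenediamine (en, neutral), 3 hydroxo (OH, -1). Ligand charge sum = -3.
With Cr in oxidation state +3, the complex ion is [Cr...].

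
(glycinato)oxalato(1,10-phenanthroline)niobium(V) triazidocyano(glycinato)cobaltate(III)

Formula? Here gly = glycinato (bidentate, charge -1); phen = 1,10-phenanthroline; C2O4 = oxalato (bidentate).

Cation [Nb…]: ligand charges -3, Nb(V) ⇒ ion charge 2+.
Anion [Co…]: ligand charges -5, Co(III) ⇒ ion charge 2−.

[Nb(C2O4)(gly)(phen)][Co(CN)(gly)(N3)3]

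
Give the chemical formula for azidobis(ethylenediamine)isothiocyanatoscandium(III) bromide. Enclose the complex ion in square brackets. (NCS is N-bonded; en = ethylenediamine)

[Sc(en)2(N3)(NCS)]Br

Ligands: 1 azido (N3, -1), 1 isothiocyanato (NCS, -1), 2 ethylenediamine (en, neutral). Ligand charge sum = -2.
With Sc in oxidation state +3, the complex ion is [Sc...]^1+.
Charge balance with bromide (-1) requires 1 complex ion per 1 bromide.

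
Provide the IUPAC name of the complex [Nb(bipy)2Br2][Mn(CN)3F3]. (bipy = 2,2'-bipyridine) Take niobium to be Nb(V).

bis(2,2'-bipyridine)dibromoniobium(V) tricyanotrifluoromanganate(III)

Nb is given as +5; the cation's ligand charges sum to -2, so the complex cation is 3+.
A 1:1 salt means the anion carries the equal and opposite charge, 3−.
Anion: ligand charges sum to -6; for the ion to be 3−, Mn = +3.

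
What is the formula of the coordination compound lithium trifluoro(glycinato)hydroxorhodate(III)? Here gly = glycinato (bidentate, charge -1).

Li2[RhF3(gly)(OH)]

Ligands: 1 glycinato (gly, -1), 3 fluoro (F, -1), 1 hydroxo (OH, -1). Ligand charge sum = -5.
With Rh in oxidation state +3, the complex ion is [Rh...]^2−.
Charge balance with lithium (+1) requires 1 complex ion per 2 lithium.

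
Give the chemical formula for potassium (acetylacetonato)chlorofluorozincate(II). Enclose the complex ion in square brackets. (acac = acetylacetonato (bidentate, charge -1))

K[Zn(acac)ClF]

Ligands: 1 acetylacetonato (acac, -1), 1 fluoro (F, -1), 1 chloro (Cl, -1). Ligand charge sum = -3.
Charge balance with potassium (+1) requires 1 complex ion per 1 potassium.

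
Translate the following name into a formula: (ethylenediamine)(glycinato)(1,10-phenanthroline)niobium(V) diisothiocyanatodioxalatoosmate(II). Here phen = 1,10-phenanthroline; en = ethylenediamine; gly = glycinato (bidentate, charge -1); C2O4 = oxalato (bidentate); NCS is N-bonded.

Cation [Nb…]: ligand charges -1, Nb(V) ⇒ ion charge 4+.
Anion [Os…]: ligand charges -6, Os(II) ⇒ ion charge 4−.

[Nb(en)(gly)(phen)][Os(C2O4)2(NCS)2]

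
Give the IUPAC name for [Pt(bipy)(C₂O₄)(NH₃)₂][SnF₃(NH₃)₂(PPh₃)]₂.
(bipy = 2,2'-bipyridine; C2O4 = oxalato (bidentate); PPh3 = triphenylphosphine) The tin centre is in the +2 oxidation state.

Both ions are complex: the cation is named first with the plain metal name, the anion second with the -ate form; each ion's ligands are alphabetised independently.
Sn is given as +2; the anion's ligand charges sum to -3, so the complex anion is 1−.
With 2 anions per cation, the cation must be 2×1 = 2+.
Cation: ligand charges sum to -2; for the ion to be 2+, Pt = +4.

diammine(2,2'-bipyridine)oxalatoplatinum(IV) diamminetrifluoro(triphenylphosphine)stannate(II)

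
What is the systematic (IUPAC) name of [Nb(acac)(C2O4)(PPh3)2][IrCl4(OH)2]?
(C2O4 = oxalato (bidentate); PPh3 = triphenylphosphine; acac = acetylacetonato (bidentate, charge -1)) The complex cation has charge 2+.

Both ions are complex: the cation is named first with the plain metal name, the anion second with the -ate form; each ion's ligands are alphabetised independently.
The complex cation is given as 2+; its ligand charges sum to -3, so Nb = +5.
A 1:1 salt means the anion carries the equal and opposite charge, 2−.
Anion: ligand charges sum to -6; for the ion to be 2−, Ir = +4.

(acetylacetonato)oxalatobis(triphenylphosphine)niobium(V) tetrachlorodihydroxoiridate(IV)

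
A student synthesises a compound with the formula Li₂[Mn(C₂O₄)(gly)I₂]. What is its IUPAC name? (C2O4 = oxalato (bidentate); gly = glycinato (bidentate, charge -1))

lithium (glycinato)diiodooxalatomanganate(III)

The 2 lithium counter-ions carry a total charge of +2, so each complex ion is 2−.
Ligand charges: 1×oxalato (-2 each), 2×iodo (-1 each), 1×glycinato (-1 each); total -5. So Mn + (-5) = 2−, giving Mn = +3.
Ligands are named alphabetically: glycinato before iodo before oxalato.
The complex ion is anionic, so manganese takes the -ate form manganate(III).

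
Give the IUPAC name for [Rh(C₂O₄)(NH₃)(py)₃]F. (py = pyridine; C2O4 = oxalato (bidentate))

The 1 fluoride counter-ion carries a total charge of -1, so each complex ion is 1+.
Ligand charges: 3×pyridine (neutral), 1×oxalato (-2 each), 1×ammine (neutral); total -2. So Rh + (-2) = 1+, giving Rh = +3.
Ligands are named alphabetically: ammine before oxalato before pyridine.

ammineoxalatotris(pyridine)rhodium(III) fluoride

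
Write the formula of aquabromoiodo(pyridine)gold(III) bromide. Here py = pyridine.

Ligands: 1 pyridine (py, neutral), 1 iodo (I, -1), 1 aqua (H2O, neutral), 1 bromo (Br, -1). Ligand charge sum = -2.
With Au in oxidation state +3, the complex ion is [Au...]^1+.
Charge balance with bromide (-1) requires 1 complex ion per 1 bromide.

[AuBr(H2O)I(py)]Br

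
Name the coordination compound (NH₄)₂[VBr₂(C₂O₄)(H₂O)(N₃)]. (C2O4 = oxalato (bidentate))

The 2 ammonium counter-ions carry a total charge of +2, so each complex ion is 2−.
Ligand charges: 2×bromo (-1 each), 1×aqua (neutral), 1×oxalato (-2 each), 1×azido (-1 each); total -5. So V + (-5) = 2−, giving V = +3.
Ligands are named alphabetically: aqua before azido before bromo before oxalato.
The complex ion is anionic, so vanadium takes the -ate form vanadate(III).

ammonium aquaazidodibromooxalatovanadate(III)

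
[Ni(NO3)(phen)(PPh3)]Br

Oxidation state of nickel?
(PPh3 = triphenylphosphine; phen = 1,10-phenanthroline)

1 bromide outside the brackets (-1 each) → the complex ion is 1+.
Ligand charges: 1×PPh3 neutral; 1×NO3 = -1; 1×phen neutral; sum -1.
Ni + (-1) = 1+ ⇒ Ni is +2.

+2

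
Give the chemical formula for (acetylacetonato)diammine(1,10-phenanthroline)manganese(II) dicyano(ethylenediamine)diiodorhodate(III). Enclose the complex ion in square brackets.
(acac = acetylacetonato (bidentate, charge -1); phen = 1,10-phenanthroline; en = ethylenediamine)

[Mn(acac)(NH3)2(phen)][Rh(CN)2(en)I2]

Cation [Mn…]: ligand charges -1, Mn(II) ⇒ ion charge 1+.
Anion [Rh…]: ligand charges -4, Rh(III) ⇒ ion charge 1−.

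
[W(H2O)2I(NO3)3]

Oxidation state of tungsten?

+4

No counter-ion: the bracketed complex is neutral.
Ligand charges: 1×I = -1; 3×NO3 = -3; 2×H2O neutral; sum -4.
W + (-4) = 0 ⇒ W is +4.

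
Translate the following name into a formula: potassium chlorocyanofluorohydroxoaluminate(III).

Ligands: 1 hydroxo (OH, -1), 1 cyano (CN, -1), 1 chloro (Cl, -1), 1 fluoro (F, -1). Ligand charge sum = -4.
With Al in oxidation state +3, the complex ion is [Al...]^1−.
Charge balance with potassium (+1) requires 1 complex ion per 1 potassium.

K[AlCl(CN)F(OH)]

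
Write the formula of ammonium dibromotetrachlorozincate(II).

Ligands: 4 chloro (Cl, -1), 2 bromo (Br, -1). Ligand charge sum = -6.
With Zn in oxidation state +2, the complex ion is [Zn...]^4−.
Charge balance with ammonium (+1) requires 1 complex ion per 4 ammonium.

(NH4)4[ZnBr2Cl4]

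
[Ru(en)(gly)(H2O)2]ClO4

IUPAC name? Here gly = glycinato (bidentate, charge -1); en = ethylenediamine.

diaqua(ethylenediamine)(glycinato)ruthenium(II) perchlorate

The 1 perchlorate counter-ion carries a total charge of -1, so each complex ion is 1+.
Ligand charges: 1×glycinato (-1 each), 1×ethylenediamine (neutral), 2×aqua (neutral); total -1. So Ru + (-1) = 1+, giving Ru = +2.
Ligands are named alphabetically: aqua before ethylenediamine before glycinato.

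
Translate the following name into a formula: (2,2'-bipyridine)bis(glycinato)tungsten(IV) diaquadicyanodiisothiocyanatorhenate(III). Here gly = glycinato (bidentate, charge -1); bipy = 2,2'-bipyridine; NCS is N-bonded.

Cation [W…]: ligand charges -2, W(IV) ⇒ ion charge 2+.
Anion [Re…]: ligand charges -4, Re(III) ⇒ ion charge 1−.
One 2+ cation requires 2 of the 1− anion.

[W(bipy)(gly)2][Re(CN)2(H2O)2(NCS)2]2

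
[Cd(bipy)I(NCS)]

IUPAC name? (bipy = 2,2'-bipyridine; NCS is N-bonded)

(2,2'-bipyridine)iodoisothiocyanatocadmium(II)

There is no counter-ion, so the complex is neutral overall.
Ligand charges: 1×iodo (-1 each), 1×2,2'-bipyridine (neutral), 1×isothiocyanato (-1 each); total -2. So Cd + (-2) = 0, giving Cd = +2.
Ligands are named alphabetically: bipyridine before iodo before isothiocyanato.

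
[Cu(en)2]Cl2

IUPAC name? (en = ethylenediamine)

bis(ethylenediamine)copper(II) chloride

The 2 chloride counter-ions carry a total charge of -2, so each complex ion is 2+.
Ligand charges: 2×ethylenediamine (neutral); total 0. So Cu + (0) = 2+, giving Cu = +2.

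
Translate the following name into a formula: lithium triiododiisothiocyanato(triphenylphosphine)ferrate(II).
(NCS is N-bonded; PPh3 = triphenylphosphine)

Li3[FeI3(NCS)2(PPh3)]

Ligands: 3 iodo (I, -1), 2 isothiocyanato (NCS, -1), 1 triphenylphosphine (PPh3, neutral). Ligand charge sum = -5.
With Fe in oxidation state +2, the complex ion is [Fe...]^3−.
Charge balance with lithium (+1) requires 1 complex ion per 3 lithium.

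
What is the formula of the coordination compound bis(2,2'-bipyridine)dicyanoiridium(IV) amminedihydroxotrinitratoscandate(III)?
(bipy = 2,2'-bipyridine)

Cation [Ir…]: ligand charges -2, Ir(IV) ⇒ ion charge 2+.
Anion [Sc…]: ligand charges -5, Sc(III) ⇒ ion charge 2−.
One 2+ cation balances one 2− anion.

[Ir(bipy)2(CN)2][Sc(NH3)(NO3)3(OH)2]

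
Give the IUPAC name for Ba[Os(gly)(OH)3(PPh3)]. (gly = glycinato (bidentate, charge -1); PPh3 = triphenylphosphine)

The 1 barium counter-ion carries a total charge of +2, so each complex ion is 2−.
Ligand charges: 3×hydroxo (-1 each), 1×glycinato (-1 each), 1×triphenylphosphine (neutral); total -4. So Os + (-4) = 2−, giving Os = +2.
The complex ion is anionic, so osmium takes the -ate form osmate(II).

barium (glycinato)trihydroxo(triphenylphosphine)osmate(II)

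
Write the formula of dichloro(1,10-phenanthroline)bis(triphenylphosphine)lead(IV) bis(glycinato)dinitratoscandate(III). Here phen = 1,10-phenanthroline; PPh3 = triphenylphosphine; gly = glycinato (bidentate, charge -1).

Cation [Pb…]: ligand charges -2, Pb(IV) ⇒ ion charge 2+.
Anion [Sc…]: ligand charges -4, Sc(III) ⇒ ion charge 1−.
One 2+ cation requires 2 of the 1− anion.

[PbCl2(phen)(PPh3)2][Sc(gly)2(NO3)2]2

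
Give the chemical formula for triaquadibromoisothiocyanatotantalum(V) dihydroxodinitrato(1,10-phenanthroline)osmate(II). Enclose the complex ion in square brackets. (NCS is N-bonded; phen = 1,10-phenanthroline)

[TaBr2(H2O)3(NCS)][Os(NO3)2(OH)2(phen)]

Cation [Ta…]: ligand charges -3, Ta(V) ⇒ ion charge 2+.
Anion [Os…]: ligand charges -4, Os(II) ⇒ ion charge 2−.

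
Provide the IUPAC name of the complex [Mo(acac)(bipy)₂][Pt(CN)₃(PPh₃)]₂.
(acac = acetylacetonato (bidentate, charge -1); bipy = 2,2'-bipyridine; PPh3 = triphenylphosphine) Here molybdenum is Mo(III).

(acetylacetonato)bis(2,2'-bipyridine)molybdenum(III) tricyano(triphenylphosphine)platinate(II)

Both ions are complex: the cation is named first with the plain metal name, the anion second with the -ate form; each ion's ligands are alphabetised independently.
Mo is given as +3; the cation's ligand charges sum to -1, so the complex cation is 2+.
With 2 anions per cation, each anion must be 2/2 = 1−.
Anion: ligand charges sum to -3; for the ion to be 1−, Pt = +2.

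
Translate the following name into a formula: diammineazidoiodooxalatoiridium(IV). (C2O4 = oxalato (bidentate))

Ligands: 1 oxalato (C2O4, -2), 2 ammine (NH3, neutral), 1 iodo (I, -1), 1 azido (N3, -1). Ligand charge sum = -4.
With Ir in oxidation state +4, the complex ion is [Ir...].

[Ir(C2O4)I(N3)(NH3)2]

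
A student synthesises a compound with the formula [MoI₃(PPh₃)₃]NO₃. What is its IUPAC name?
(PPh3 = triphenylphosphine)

triiodotris(triphenylphosphine)molybdenum(IV) nitrate

The 1 nitrate counter-ion carries a total charge of -1, so each complex ion is 1+.
Ligand charges: 3×triphenylphosphine (neutral), 3×iodo (-1 each); total -3. So Mo + (-3) = 1+, giving Mo = +4.
Ligands are named alphabetically: iodo before triphenylphosphine.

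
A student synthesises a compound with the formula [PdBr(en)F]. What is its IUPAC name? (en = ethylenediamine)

There is no counter-ion, so the complex is neutral overall.
Ligand charges: 1×bromo (-1 each), 1×fluoro (-1 each), 1×ethylenediamine (neutral); total -2. So Pd + (-2) = 0, giving Pd = +2.
Ligands are named alphabetically: bromo before ethylenediamine before fluoro.

bromo(ethylenediamine)fluoropalladium(II)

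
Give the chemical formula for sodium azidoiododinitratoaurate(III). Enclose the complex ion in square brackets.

Ligands: 1 iodo (I, -1), 1 azido (N3, -1), 2 nitrato (NO3, -1). Ligand charge sum = -4.
With Au in oxidation state +3, the complex ion is [Au...]^1−.
Charge balance with sodium (+1) requires 1 complex ion per 1 sodium.

Na[AuI(N3)(NO3)2]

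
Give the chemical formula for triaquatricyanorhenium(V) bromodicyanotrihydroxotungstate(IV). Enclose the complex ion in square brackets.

Cation [Re…]: ligand charges -3, Re(V) ⇒ ion charge 2+.
Anion [W…]: ligand charges -6, W(IV) ⇒ ion charge 2−.

[Re(CN)3(H2O)3][WBr(CN)2(OH)3]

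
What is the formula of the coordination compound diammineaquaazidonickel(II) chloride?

[Ni(H2O)(N3)(NH3)2]Cl

Ligands: 2 ammine (NH3, neutral), 1 aqua (H2O, neutral), 1 azido (N3, -1). Ligand charge sum = -1.
With Ni in oxidation state +2, the complex ion is [Ni...]^1+.
Charge balance with chloride (-1) requires 1 complex ion per 1 chloride.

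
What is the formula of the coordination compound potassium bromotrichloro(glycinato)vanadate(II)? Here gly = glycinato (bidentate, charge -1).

K3[VBrCl3(gly)]

Ligands: 1 bromo (Br, -1), 1 glycinato (gly, -1), 3 chloro (Cl, -1). Ligand charge sum = -5.
With V in oxidation state +2, the complex ion is [V...]^3−.
Charge balance with potassium (+1) requires 1 complex ion per 3 potassium.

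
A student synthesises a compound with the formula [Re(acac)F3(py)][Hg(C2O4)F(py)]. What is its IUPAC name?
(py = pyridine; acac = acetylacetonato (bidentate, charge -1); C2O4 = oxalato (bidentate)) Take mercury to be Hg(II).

Hg is given as +2; the anion's ligand charges sum to -3, so the complex anion is 1−.
A 1:1 salt means the cation carries the equal and opposite charge, 1+.
Cation: ligand charges sum to -4; for the ion to be 1+, Re = +5.

(acetylacetonato)trifluoro(pyridine)rhenium(V) fluorooxalato(pyridine)mercurate(II)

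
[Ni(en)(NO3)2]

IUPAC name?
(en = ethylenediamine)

There is no counter-ion, so the complex is neutral overall.
Ligand charges: 2×nitrato (-1 each), 1×ethylenediamine (neutral); total -2. So Ni + (-2) = 0, giving Ni = +2.
Ligands are named alphabetically: ethylenediamine before nitrato.

(ethylenediamine)dinitratonickel(II)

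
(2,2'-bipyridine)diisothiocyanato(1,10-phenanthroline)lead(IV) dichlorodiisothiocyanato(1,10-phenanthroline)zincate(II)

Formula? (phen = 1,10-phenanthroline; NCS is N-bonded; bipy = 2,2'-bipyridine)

Cation [Pb…]: ligand charges -2, Pb(IV) ⇒ ion charge 2+.
Anion [Zn…]: ligand charges -4, Zn(II) ⇒ ion charge 2−.
One 2+ cation balances one 2− anion.

[Pb(bipy)(NCS)2(phen)][ZnCl2(NCS)2(phen)]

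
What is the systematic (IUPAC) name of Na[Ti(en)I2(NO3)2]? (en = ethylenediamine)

sodium (ethylenediamine)diiododinitratotitanate(III)

The 1 sodium counter-ion carries a total charge of +1, so each complex ion is 1−.
Ligand charges: 2×nitrato (-1 each), 2×iodo (-1 each), 1×ethylenediamine (neutral); total -4. So Ti + (-4) = 1−, giving Ti = +3.
Ligands are named alphabetically: ethylenediamine before iodo before nitrato.
The complex ion is anionic, so titanium takes the -ate form titanate(III).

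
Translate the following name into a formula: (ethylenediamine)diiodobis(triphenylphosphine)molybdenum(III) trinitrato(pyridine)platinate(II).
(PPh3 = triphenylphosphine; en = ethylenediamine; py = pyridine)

Cation [Mo…]: ligand charges -2, Mo(III) ⇒ ion charge 1+.
Anion [Pt…]: ligand charges -3, Pt(II) ⇒ ion charge 1−.

[Mo(en)I2(PPh3)2][Pt(NO3)3(py)]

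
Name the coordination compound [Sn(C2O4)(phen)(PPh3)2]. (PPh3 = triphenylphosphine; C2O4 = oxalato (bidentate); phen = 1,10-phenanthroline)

There is no counter-ion, so the complex is neutral overall.
Ligand charges: 2×triphenylphosphine (neutral), 1×oxalato (-2 each), 1×1,10-phenanthroline (neutral); total -2. So Sn + (-2) = 0, giving Sn = +2.
Ligands are named alphabetically: oxalato before phenanthroline before triphenylphosphine.

oxalato(1,10-phenanthroline)bis(triphenylphosphine)tin(II)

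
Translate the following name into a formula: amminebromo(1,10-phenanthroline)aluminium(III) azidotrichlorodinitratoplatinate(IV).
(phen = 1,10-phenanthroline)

Cation [Al…]: ligand charges -1, Al(III) ⇒ ion charge 2+.
Anion [Pt…]: ligand charges -6, Pt(IV) ⇒ ion charge 2−.
One 2+ cation balances one 2− anion.

[AlBr(NH3)(phen)][PtCl3(N3)(NO3)2]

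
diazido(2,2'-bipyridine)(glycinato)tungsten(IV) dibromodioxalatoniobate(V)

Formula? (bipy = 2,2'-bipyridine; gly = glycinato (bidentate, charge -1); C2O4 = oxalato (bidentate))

Cation [W…]: ligand charges -3, W(IV) ⇒ ion charge 1+.
Anion [Nb…]: ligand charges -6, Nb(V) ⇒ ion charge 1−.
One 1+ cation balances one 1− anion.

[W(bipy)(gly)(N3)2][NbBr2(C2O4)2]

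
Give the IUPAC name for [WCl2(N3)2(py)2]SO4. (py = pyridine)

The 1 sulfate counter-ion carries a total charge of -2, so each complex ion is 2+.
Ligand charges: 2×azido (-1 each), 2×pyridine (neutral), 2×chloro (-1 each); total -4. So W + (-4) = 2+, giving W = +6.
Ligands are named alphabetically: azido before chloro before pyridine.

diazidodichlorobis(pyridine)tungsten(VI) sulfate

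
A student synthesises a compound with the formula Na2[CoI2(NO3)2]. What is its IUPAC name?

The 2 sodium counter-ions carry a total charge of +2, so each complex ion is 2−.
Ligand charges: 2×iodo (-1 each), 2×nitrato (-1 each); total -4. So Co + (-4) = 2−, giving Co = +2.
The complex ion is anionic, so cobalt takes the -ate form cobaltate(II).

sodium diiododinitratocobaltate(II)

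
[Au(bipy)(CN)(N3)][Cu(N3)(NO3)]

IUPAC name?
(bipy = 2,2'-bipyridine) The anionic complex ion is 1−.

The complex anion is given as 1−; its ligand charges sum to -2, so Cu = +1.
A 1:1 salt means the cation carries the equal and opposite charge, 1+.
Cation: ligand charges sum to -2; for the ion to be 1+, Au = +3.

azido(2,2'-bipyridine)cyanogold(III) azidonitratocuprate(I)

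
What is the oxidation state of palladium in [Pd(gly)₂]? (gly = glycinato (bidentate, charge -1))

+2

No counter-ion: the bracketed complex is neutral.
Ligand charges: 2×gly = -2; sum -2.
Pd + (-2) = 0 ⇒ Pd is +2.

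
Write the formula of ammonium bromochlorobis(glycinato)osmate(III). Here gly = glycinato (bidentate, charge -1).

Ligands: 2 glycinato (gly, -1), 1 chloro (Cl, -1), 1 bromo (Br, -1). Ligand charge sum = -4.
With Os in oxidation state +3, the complex ion is [Os...]^1−.
Charge balance with ammonium (+1) requires 1 complex ion per 1 ammonium.

NH4[OsBrCl(gly)2]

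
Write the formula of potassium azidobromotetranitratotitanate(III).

Ligands: 1 azido (N3, -1), 1 bromo (Br, -1), 4 nitrato (NO3, -1). Ligand charge sum = -6.
Charge balance with potassium (+1) requires 1 complex ion per 3 potassium.

K3[TiBr(N3)(NO3)4]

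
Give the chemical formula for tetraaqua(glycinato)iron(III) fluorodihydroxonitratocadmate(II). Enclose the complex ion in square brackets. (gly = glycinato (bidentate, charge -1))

Cation [Fe…]: ligand charges -1, Fe(III) ⇒ ion charge 2+.
Anion [Cd…]: ligand charges -4, Cd(II) ⇒ ion charge 2−.

[Fe(gly)(H2O)4][CdF(NO3)(OH)2]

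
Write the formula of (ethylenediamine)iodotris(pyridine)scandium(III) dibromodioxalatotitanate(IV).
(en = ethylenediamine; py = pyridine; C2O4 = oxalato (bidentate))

[Sc(en)I(py)3][TiBr2(C2O4)2]

Cation [Sc…]: ligand charges -1, Sc(III) ⇒ ion charge 2+.
Anion [Ti…]: ligand charges -6, Ti(IV) ⇒ ion charge 2−.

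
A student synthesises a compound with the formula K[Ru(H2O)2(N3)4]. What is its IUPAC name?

potassium diaquatetraazidoruthenate(III)

The 1 potassium counter-ion carries a total charge of +1, so each complex ion is 1−.
Ligand charges: 2×aqua (neutral), 4×azido (-1 each); total -4. So Ru + (-4) = 1−, giving Ru = +3.
The complex ion is anionic, so ruthenium takes the -ate form ruthenate(III).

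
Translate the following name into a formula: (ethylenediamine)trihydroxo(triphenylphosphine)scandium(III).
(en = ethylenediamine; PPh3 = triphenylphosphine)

Ligands: 1 ethylenediamine (en, neutral), 1 triphenylphosphine (PPh3, neutral), 3 hydroxo (OH, -1). Ligand charge sum = -3.
With Sc in oxidation state +3, the complex ion is [Sc...].

[Sc(en)(OH)3(PPh3)]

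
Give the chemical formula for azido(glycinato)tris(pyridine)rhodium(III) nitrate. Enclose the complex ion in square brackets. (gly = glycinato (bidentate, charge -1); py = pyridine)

Ligands: 1 azido (N3, -1), 1 glycinato (gly, -1), 3 pyridine (py, neutral). Ligand charge sum = -2.
Charge balance with nitrate (-1) requires 1 complex ion per 1 nitrate.

[Rh(gly)(N3)(py)3]NO3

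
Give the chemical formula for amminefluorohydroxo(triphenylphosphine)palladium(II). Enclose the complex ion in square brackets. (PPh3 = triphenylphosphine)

[PdF(NH3)(OH)(PPh3)]

Ligands: 1 hydroxo (OH, -1), 1 triphenylphosphine (PPh3, neutral), 1 ammine (NH3, neutral), 1 fluoro (F, -1). Ligand charge sum = -2.
With Pd in oxidation state +2, the complex ion is [Pd...].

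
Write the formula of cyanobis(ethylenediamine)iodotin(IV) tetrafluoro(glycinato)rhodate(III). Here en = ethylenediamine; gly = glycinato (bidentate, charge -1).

Cation [Sn…]: ligand charges -2, Sn(IV) ⇒ ion charge 2+.
Anion [Rh…]: ligand charges -5, Rh(III) ⇒ ion charge 2−.

[Sn(CN)(en)2I][RhF4(gly)]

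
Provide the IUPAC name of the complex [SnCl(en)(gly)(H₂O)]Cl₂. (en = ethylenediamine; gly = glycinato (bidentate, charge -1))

aquachloro(ethylenediamine)(glycinato)tin(IV) chloride

The 2 chloride counter-ions carry a total charge of -2, so each complex ion is 2+.
Ligand charges: 1×ethylenediamine (neutral), 1×glycinato (-1 each), 1×aqua (neutral), 1×chloro (-1 each); total -2. So Sn + (-2) = 2+, giving Sn = +4.
Ligands are named alphabetically: aqua before chloro before ethylenediamine before glycinato.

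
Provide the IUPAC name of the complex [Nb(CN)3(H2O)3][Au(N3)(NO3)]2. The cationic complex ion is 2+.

triaquatricyanoniobium(V) azidonitratoaurate(I)

Both ions are complex: the cation is named first with the plain metal name, the anion second with the -ate form; each ion's ligands are alphabetised independently.
The complex cation is given as 2+; its ligand charges sum to -3, so Nb = +5.
With 2 anions per cation, each anion must be 2/2 = 1−.
Anion: ligand charges sum to -2; for the ion to be 1−, Au = +1.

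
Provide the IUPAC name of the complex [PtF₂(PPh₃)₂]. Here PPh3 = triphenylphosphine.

There is no counter-ion, so the complex is neutral overall.
Ligand charges: 2×fluoro (-1 each), 2×triphenylphosphine (neutral); total -2. So Pt + (-2) = 0, giving Pt = +2.
Ligands are named alphabetically: fluoro before triphenylphosphine.

difluorobis(triphenylphosphine)platinum(II)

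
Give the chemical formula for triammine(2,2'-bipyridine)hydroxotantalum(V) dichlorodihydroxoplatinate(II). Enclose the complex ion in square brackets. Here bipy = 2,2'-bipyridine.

[Ta(bipy)(NH3)3(OH)][PtCl2(OH)2]2

Cation [Ta…]: ligand charges -1, Ta(V) ⇒ ion charge 4+.
Anion [Pt…]: ligand charges -4, Pt(II) ⇒ ion charge 2−.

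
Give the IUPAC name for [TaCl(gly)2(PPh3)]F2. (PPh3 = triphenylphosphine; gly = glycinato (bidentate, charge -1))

The 2 fluoride counter-ions carry a total charge of -2, so each complex ion is 2+.
Ligand charges: 1×triphenylphosphine (neutral), 2×glycinato (-1 each), 1×chloro (-1 each); total -3. So Ta + (-3) = 2+, giving Ta = +5.
Ligands are named alphabetically: chloro before glycinato before triphenylphosphine.

chlorobis(glycinato)(triphenylphosphine)tantalum(V) fluoride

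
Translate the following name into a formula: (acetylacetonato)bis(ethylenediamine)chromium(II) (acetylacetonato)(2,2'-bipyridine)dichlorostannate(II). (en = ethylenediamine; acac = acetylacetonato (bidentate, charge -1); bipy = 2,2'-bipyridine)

[Cr(acac)(en)2][Sn(acac)(bipy)Cl2]

Cation [Cr…]: ligand charges -1, Cr(II) ⇒ ion charge 1+.
Anion [Sn…]: ligand charges -3, Sn(II) ⇒ ion charge 1−.
One 1+ cation balances one 1− anion.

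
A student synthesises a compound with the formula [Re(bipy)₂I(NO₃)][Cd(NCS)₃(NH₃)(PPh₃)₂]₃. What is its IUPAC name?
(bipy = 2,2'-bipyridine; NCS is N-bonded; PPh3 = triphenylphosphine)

bis(2,2'-bipyridine)iodonitratorhenium(V) amminetriisothiocyanatobis(triphenylphosphine)cadmate(II)

Both ions are complex: the cation is named first with the plain metal name, the anion second with the -ate form; each ion's ligands are alphabetised independently.
Cadmium is always +2 in its complexes; the anion's ligand charges sum to -3, so the complex anion is 1−.
With 3 anions per cation, the cation must be 3×1 = 3+.
Cation: ligand charges sum to -2; for the ion to be 3+, Re = +5.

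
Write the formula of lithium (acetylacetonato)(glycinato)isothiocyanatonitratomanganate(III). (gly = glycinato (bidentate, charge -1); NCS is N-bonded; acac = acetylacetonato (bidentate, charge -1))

Ligands: 1 glycinato (gly, -1), 1 isothiocyanato (NCS, -1), 1 acetylacetonato (acac, -1), 1 nitrato (NO3, -1). Ligand charge sum = -4.
Charge balance with lithium (+1) requires 1 complex ion per 1 lithium.

Li[Mn(acac)(gly)(NCS)(NO3)]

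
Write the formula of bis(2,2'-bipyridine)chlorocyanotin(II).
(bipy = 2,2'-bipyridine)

[Sn(bipy)2Cl(CN)]

Ligands: 1 cyano (CN, -1), 1 chloro (Cl, -1), 2 2,2'-bipyridine (bipy, neutral). Ligand charge sum = -2.
With Sn in oxidation state +2, the complex ion is [Sn...].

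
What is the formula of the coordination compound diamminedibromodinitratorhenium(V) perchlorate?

Ligands: 2 nitrato (NO3, -1), 2 ammine (NH3, neutral), 2 bromo (Br, -1). Ligand charge sum = -4.
Charge balance with perchlorate (-1) requires 1 complex ion per 1 perchlorate.

[ReBr2(NH3)2(NO3)2]ClO4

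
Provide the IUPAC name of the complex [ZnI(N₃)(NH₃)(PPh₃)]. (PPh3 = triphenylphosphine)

ammineazidoiodo(triphenylphosphine)zinc(II)

There is no counter-ion, so the complex is neutral overall.
Ligand charges: 1×ammine (neutral), 1×triphenylphosphine (neutral), 1×azido (-1 each), 1×iodo (-1 each); total -2. So Zn + (-2) = 0, giving Zn = +2.
Ligands are named alphabetically: ammine before azido before iodo before triphenylphosphine.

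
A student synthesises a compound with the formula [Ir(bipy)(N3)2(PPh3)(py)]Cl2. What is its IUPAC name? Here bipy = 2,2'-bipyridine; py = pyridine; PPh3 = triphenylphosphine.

The 2 chloride counter-ions carry a total charge of -2, so each complex ion is 2+.
Ligand charges: 1×2,2'-bipyridine (neutral), 1×pyridine (neutral), 1×triphenylphosphine (neutral), 2×azido (-1 each); total -2. So Ir + (-2) = 2+, giving Ir = +4.
Ligands are named alphabetically: azido before bipyridine before pyridine before triphenylphosphine.

diazido(2,2'-bipyridine)(pyridine)(triphenylphosphine)iridium(IV) chloride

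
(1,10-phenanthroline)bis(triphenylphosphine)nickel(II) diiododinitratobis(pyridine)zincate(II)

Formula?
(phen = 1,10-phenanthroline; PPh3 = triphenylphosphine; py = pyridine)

[Ni(phen)(PPh3)2][ZnI2(NO3)2(py)2]

Cation [Ni…]: ligand charges 0, Ni(II) ⇒ ion charge 2+.
Anion [Zn…]: ligand charges -4, Zn(II) ⇒ ion charge 2−.
One 2+ cation balances one 2− anion.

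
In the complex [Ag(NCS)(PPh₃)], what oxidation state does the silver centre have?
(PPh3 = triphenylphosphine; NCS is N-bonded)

No counter-ion: the bracketed complex is neutral.
Ligand charges: 1×PPh3 neutral; 1×NCS = -1; sum -1.
Ag + (-1) = 0 ⇒ Ag is +1.

+1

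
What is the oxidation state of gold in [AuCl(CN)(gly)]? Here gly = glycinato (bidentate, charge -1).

No counter-ion: the bracketed complex is neutral.
Ligand charges: 1×CN = -1; 1×gly = -1; 1×Cl = -1; sum -3.
Au + (-3) = 0 ⇒ Au is +3.

+3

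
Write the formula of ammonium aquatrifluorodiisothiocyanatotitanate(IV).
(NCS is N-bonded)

NH4[TiF3(H2O)(NCS)2]

Ligands: 1 aqua (H2O, neutral), 2 isothiocyanato (NCS, -1), 3 fluoro (F, -1). Ligand charge sum = -5.
With Ti in oxidation state +4, the complex ion is [Ti...]^1−.
Charge balance with ammonium (+1) requires 1 complex ion per 1 ammonium.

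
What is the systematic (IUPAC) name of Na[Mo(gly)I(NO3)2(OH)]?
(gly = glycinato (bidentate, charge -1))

sodium (glycinato)hydroxoiododinitratomolybdate(IV)

The 1 sodium counter-ion carries a total charge of +1, so each complex ion is 1−.
Ligand charges: 2×nitrato (-1 each), 1×glycinato (-1 each), 1×iodo (-1 each), 1×hydroxo (-1 each); total -5. So Mo + (-5) = 1−, giving Mo = +4.
Ligands are named alphabetically: glycinato before hydroxo before iodo before nitrato.
The complex ion is anionic, so molybdenum takes the -ate form molybdate(IV).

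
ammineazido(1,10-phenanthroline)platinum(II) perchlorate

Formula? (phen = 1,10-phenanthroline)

Ligands: 1 ammine (NH3, neutral), 1 azido (N3, -1), 1 1,10-phenanthroline (phen, neutral). Ligand charge sum = -1.
Charge balance with perchlorate (-1) requires 1 complex ion per 1 perchlorate.

[Pt(N3)(NH3)(phen)]ClO4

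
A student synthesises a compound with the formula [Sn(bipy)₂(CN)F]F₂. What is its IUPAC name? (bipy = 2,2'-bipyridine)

The 2 fluoride counter-ions carry a total charge of -2, so each complex ion is 2+.
Ligand charges: 1×fluoro (-1 each), 1×cyano (-1 each), 2×2,2'-bipyridine (neutral); total -2. So Sn + (-2) = 2+, giving Sn = +4.
Ligands are named alphabetically: bipyridine before cyano before fluoro.

bis(2,2'-bipyridine)cyanofluorotin(IV) fluoride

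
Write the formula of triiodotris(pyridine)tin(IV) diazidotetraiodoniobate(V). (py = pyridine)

Cation [Sn…]: ligand charges -3, Sn(IV) ⇒ ion charge 1+.
Anion [Nb…]: ligand charges -6, Nb(V) ⇒ ion charge 1−.

[SnI3(py)3][NbI4(N3)2]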